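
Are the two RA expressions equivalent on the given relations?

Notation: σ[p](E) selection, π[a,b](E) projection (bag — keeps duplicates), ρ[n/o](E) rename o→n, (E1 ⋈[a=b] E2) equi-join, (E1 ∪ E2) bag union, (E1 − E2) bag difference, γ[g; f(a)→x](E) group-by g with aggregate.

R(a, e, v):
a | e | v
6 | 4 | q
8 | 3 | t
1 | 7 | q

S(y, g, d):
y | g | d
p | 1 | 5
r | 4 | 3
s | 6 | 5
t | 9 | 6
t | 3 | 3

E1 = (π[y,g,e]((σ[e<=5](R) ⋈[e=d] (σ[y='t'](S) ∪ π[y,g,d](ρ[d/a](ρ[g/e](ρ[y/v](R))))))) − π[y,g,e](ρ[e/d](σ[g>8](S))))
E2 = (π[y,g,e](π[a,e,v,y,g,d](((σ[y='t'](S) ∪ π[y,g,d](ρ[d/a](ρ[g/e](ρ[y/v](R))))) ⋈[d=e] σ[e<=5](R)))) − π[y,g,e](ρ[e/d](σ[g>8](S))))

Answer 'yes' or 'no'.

E1 stepwise |·|:
  R → 3
  σ[e<=5](R) → 2
  S → 5
  σ[y='t'](S) → 2
  R → 3
  ρ[y/v](R) → 3
  ρ[g/e](ρ[y/v](R)) → 3
  ρ[d/a](ρ[g/e](ρ[y/v](R))) → 3
  π[y,g,d](ρ[d/a](ρ[g/e](ρ[y/v](R)))) → 3
  (σ[y='t'](S) ∪ π[y,g,d](ρ[d/a](ρ[g/e](ρ[y/v](R))))) → 5
  (σ[e<=5](R) ⋈[e=d] (σ[y='t'](S) ∪ π[y,g,d](ρ[d/a](ρ[g/e](ρ[y/v](R)))))) → 1
  π[y,g,e]((σ[e<=5](R) ⋈[e=d] (σ[y='t'](S) ∪ π[y,g,d](ρ[d/a](ρ[g/e](ρ[y/v](R))))))) → 1
  S → 5
  σ[g>8](S) → 1
  ρ[e/d](σ[g>8](S)) → 1
  π[y,g,e](ρ[e/d](σ[g>8](S))) → 1
  (π[y,g,e]((σ[e<=5](R) ⋈[e=d] (σ[y='t'](S) ∪ π[y,g,d](ρ[d/a](ρ[g/e](ρ[y/v](R))))))) − π[y,g,e](ρ[e/d](σ[g>8](S)))) → 1
E2 stepwise |·|:
  S → 5
  σ[y='t'](S) → 2
  R → 3
  ρ[y/v](R) → 3
  ρ[g/e](ρ[y/v](R)) → 3
  ρ[d/a](ρ[g/e](ρ[y/v](R))) → 3
  π[y,g,d](ρ[d/a](ρ[g/e](ρ[y/v](R)))) → 3
  (σ[y='t'](S) ∪ π[y,g,d](ρ[d/a](ρ[g/e](ρ[y/v](R))))) → 5
  R → 3
  σ[e<=5](R) → 2
  ((σ[y='t'](S) ∪ π[y,g,d](ρ[d/a](ρ[g/e](ρ[y/v](R))))) ⋈[d=e] σ[e<=5](R)) → 1
  π[a,e,v,y,g,d](((σ[y='t'](S) ∪ π[y,g,d](ρ[d/a](ρ[g/e](ρ[y/v](R))))) ⋈[d=e] σ[e<=5](R))) → 1
  π[y,g,e](π[a,e,v,y,g,d](((σ[y='t'](S) ∪ π[y,g,d](ρ[d/a](ρ[g/e](ρ[y/v](R))))) ⋈[d=e] σ[e<=5](R)))) → 1
  S → 5
  σ[g>8](S) → 1
  ρ[e/d](σ[g>8](S)) → 1
  π[y,g,e](ρ[e/d](σ[g>8](S))) → 1
  (π[y,g,e](π[a,e,v,y,g,d](((σ[y='t'](S) ∪ π[y,g,d](ρ[d/a](ρ[g/e](ρ[y/v](R))))) ⋈[d=e] σ[e<=5](R)))) − π[y,g,e](ρ[e/d](σ[g>8](S)))) → 1

E1 and E2 produce the same multiset:
y | g | e
t | 3 | 3

yes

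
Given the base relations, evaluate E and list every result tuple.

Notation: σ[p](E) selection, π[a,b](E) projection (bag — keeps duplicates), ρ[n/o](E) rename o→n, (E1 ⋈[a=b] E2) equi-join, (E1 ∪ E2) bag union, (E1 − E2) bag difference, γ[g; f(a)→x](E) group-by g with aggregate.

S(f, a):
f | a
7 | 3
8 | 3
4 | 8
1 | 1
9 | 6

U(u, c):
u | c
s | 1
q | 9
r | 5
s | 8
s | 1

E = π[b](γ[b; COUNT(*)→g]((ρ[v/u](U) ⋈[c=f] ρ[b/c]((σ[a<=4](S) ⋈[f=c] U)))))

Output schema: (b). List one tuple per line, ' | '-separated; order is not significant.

Subexpression sizes:
  U → 5
  ρ[v/u](U) → 5
  S → 5
  σ[a<=4](S) → 3
  U → 5
  (σ[a<=4](S) ⋈[f=c] U) → 3
  ρ[b/c]((σ[a<=4](S) ⋈[f=c] U)) → 3
  (ρ[v/u](U) ⋈[c=f] ρ[b/c]((σ[a<=4](S) ⋈[f=c] U))) → 5
  γ[b; COUNT(*)→g]((ρ[v/u](U) ⋈[c=f] ρ[b/c]((σ[a<=4](S) ⋈[f=c] U)))) → 2
  π[b](γ[b; COUNT(*)→g]((ρ[v/u](U) ⋈[c=f] ρ[b/c]((σ[a<=4](S) ⋈[f=c] U))))) → 2

== RESULT ==
b
1
8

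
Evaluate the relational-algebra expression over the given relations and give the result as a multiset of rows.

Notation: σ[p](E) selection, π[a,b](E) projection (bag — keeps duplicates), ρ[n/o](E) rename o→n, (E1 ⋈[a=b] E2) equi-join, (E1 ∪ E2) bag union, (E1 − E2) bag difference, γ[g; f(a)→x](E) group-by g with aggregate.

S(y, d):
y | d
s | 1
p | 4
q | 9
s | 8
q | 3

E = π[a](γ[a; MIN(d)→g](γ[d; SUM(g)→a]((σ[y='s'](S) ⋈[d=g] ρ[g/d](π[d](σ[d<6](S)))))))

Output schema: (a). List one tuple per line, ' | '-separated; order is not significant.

Row counts bottom-up:
  S → 5
  σ[y='s'](S) → 2
  S → 5
  σ[d<6](S) → 3
  π[d](σ[d<6](S)) → 3
  ρ[g/d](π[d](σ[d<6](S))) → 3
  (σ[y='s'](S) ⋈[d=g] ρ[g/d](π[d](σ[d<6](S)))) → 1
  γ[d; SUM(g)→a]((σ[y='s'](S) ⋈[d=g] ρ[g/d](π[d](σ[d<6](S))))) → 1
  γ[a; MIN(d)→g](γ[d; SUM(g)→a]((σ[y='s'](S) ⋈[d=g] ρ[g/d](π[d](σ[d<6](S)))))) → 1
  π[a](γ[a; MIN(d)→g](γ[d; SUM(g)→a]((σ[y='s'](S) ⋈[d=g] ρ[g/d](π[d](σ[d<6](S))))))) → 1

== RESULT ==
a
1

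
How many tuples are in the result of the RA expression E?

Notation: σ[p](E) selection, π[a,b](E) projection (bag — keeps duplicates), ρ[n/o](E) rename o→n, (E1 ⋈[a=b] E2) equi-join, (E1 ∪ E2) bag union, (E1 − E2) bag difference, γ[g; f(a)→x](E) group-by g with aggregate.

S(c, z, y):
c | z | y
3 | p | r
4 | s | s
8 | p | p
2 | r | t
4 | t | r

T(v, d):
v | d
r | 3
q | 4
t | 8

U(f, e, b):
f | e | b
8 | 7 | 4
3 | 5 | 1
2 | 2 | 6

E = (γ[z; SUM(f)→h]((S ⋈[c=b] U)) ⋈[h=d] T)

Per-node cardinality:
  S → 5
  U → 3
  (S ⋈[c=b] U) → 2
  γ[z; SUM(f)→h]((S ⋈[c=b] U)) → 2
  T → 3
  (γ[z; SUM(f)→h]((S ⋈[c=b] U)) ⋈[h=d] T) → 2

|E| = 2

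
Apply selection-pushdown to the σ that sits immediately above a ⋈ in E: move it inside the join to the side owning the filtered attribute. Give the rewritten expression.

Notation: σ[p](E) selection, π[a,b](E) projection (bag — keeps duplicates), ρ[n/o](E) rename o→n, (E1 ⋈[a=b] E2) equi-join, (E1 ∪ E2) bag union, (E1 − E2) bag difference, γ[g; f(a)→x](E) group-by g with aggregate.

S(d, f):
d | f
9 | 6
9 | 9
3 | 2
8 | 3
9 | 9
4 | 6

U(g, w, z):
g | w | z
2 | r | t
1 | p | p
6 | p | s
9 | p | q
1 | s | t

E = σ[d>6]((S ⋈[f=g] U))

σ filters on d, owned by the left side.
E' = (σ[d>6](S) ⋈[f=g] U)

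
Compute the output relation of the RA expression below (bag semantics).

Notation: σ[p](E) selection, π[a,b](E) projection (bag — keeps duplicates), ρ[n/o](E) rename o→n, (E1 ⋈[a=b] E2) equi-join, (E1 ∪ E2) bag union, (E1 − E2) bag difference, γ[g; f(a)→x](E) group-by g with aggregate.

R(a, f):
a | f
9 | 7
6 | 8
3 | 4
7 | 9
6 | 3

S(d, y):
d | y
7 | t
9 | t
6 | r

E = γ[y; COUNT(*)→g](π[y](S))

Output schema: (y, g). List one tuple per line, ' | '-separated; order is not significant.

Stepwise |·|:
  S → 3
  π[y](S) → 3
  γ[y; COUNT(*)→g](π[y](S)) → 2

== RESULT ==
y | g
r | 1
t | 2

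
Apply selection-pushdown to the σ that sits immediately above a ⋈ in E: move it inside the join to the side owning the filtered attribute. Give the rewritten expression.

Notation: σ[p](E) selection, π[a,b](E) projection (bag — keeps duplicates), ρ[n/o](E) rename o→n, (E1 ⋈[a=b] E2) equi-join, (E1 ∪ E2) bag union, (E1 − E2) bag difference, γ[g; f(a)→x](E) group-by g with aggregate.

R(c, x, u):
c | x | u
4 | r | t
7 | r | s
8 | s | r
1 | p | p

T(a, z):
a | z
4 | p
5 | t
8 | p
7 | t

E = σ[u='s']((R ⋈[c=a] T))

σ filters on u, owned by the left side.
E' = (σ[u='s'](R) ⋈[c=a] T)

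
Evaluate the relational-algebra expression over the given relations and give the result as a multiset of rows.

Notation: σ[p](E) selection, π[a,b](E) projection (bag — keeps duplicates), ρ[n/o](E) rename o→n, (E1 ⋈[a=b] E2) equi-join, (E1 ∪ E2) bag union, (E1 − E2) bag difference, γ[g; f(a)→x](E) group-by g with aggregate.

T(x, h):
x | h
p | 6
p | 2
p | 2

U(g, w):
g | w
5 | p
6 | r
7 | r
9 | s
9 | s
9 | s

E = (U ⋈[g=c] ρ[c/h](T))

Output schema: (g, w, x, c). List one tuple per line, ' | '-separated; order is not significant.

Row counts bottom-up:
  U → 6
  T → 3
  ρ[c/h](T) → 3
  (U ⋈[g=c] ρ[c/h](T)) → 1

== RESULT ==
g | w | x | c
6 | r | p | 6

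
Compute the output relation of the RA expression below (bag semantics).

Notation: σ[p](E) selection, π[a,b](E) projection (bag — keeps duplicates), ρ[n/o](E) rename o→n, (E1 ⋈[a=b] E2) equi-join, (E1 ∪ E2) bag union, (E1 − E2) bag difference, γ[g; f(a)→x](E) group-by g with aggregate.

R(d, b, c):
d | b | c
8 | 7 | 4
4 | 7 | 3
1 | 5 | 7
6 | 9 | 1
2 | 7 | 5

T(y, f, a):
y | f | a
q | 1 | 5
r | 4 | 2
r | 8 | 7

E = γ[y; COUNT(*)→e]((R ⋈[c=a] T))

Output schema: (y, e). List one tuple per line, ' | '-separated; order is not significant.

Per-node cardinality:
  R → 5
  T → 3
  (R ⋈[c=a] T) → 2
  γ[y; COUNT(*)→e]((R ⋈[c=a] T)) → 2

== RESULT ==
y | e
q | 1
r | 1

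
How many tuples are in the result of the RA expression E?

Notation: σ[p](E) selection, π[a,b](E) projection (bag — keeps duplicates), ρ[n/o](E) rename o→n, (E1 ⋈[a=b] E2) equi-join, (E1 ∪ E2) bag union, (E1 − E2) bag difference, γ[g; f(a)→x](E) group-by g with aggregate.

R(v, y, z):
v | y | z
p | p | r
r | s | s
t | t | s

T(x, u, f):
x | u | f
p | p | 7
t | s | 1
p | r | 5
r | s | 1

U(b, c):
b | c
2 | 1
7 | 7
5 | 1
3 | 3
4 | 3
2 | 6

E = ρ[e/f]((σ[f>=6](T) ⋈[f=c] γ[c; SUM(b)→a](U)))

Subexpression sizes:
  T → 4
  σ[f>=6](T) → 1
  U → 6
  γ[c; SUM(b)→a](U) → 4
  (σ[f>=6](T) ⋈[f=c] γ[c; SUM(b)→a](U)) → 1
  ρ[e/f]((σ[f>=6](T) ⋈[f=c] γ[c; SUM(b)→a](U))) → 1

|E| = 1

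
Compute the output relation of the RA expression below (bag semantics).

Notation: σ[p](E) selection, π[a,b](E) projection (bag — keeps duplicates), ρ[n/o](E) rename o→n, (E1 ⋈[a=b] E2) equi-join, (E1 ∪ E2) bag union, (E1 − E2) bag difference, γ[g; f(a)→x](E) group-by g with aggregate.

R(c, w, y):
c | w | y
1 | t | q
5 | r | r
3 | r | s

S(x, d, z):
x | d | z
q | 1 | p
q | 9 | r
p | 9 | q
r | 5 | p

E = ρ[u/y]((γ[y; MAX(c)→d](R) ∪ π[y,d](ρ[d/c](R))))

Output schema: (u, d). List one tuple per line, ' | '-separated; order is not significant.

Subexpression sizes:
  R → 3
  γ[y; MAX(c)→d](R) → 3
  R → 3
  ρ[d/c](R) → 3
  π[y,d](ρ[d/c](R)) → 3
  (γ[y; MAX(c)→d](R) ∪ π[y,d](ρ[d/c](R))) → 6
  ρ[u/y]((γ[y; MAX(c)→d](R) ∪ π[y,d](ρ[d/c](R)))) → 6

== RESULT ==
u | d
q | 1
q | 1
r | 5
r | 5
s | 3
s | 3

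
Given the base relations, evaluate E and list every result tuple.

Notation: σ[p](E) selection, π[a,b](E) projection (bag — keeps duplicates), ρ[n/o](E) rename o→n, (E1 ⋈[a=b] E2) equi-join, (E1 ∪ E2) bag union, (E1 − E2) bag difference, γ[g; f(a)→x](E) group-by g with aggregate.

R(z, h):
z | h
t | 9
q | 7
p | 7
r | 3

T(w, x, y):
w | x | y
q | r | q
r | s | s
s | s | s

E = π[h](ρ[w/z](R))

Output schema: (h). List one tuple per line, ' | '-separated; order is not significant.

Per-node cardinality:
  R → 4
  ρ[w/z](R) → 4
  π[h](ρ[w/z](R)) → 4

== RESULT ==
h
3
7
7
9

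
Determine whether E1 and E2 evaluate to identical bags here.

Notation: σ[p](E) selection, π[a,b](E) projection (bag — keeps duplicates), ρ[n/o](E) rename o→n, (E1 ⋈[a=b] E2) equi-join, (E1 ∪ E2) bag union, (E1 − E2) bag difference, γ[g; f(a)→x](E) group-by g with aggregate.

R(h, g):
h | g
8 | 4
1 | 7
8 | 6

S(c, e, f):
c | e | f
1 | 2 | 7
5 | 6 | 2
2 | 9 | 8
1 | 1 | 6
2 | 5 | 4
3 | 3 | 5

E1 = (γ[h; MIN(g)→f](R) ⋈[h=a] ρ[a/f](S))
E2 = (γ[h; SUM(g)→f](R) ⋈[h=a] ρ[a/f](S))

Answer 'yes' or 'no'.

E1 subexpression sizes:
  R → 3
  γ[h; MIN(g)→f](R) → 2
  S → 6
  ρ[a/f](S) → 6
  (γ[h; MIN(g)→f](R) ⋈[h=a] ρ[a/f](S)) → 1
E2 subexpression sizes:
  R → 3
  γ[h; SUM(g)→f](R) → 2
  S → 6
  ρ[a/f](S) → 6
  (γ[h; SUM(g)→f](R) ⋈[h=a] ρ[a/f](S)) → 1

E1 result:
h | f | c | e | a
8 | 4 | 2 | 9 | 8
E2 result:
h | f | c | e | a
8 | 10 | 2 | 9 | 8
Witness: (8, 10, 2, 9, 8) appears 0× in E1 but 1× in E2.

no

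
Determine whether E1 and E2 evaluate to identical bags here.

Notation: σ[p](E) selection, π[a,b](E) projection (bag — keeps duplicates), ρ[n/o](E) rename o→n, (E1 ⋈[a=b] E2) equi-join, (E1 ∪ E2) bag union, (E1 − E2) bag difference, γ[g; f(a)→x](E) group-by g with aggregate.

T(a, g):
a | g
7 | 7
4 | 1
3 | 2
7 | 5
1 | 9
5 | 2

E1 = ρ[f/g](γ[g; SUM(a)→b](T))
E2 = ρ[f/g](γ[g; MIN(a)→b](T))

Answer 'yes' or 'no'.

E1 per-node cardinality:
  T → 6
  γ[g; SUM(a)→b](T) → 5
  ρ[f/g](γ[g; SUM(a)→b](T)) → 5
E2 per-node cardinality:
  T → 6
  γ[g; MIN(a)→b](T) → 5
  ρ[f/g](γ[g; MIN(a)→b](T)) → 5

E1 result:
f | b
1 | 4
2 | 8
5 | 7
7 | 7
9 | 1
E2 result:
f | b
1 | 4
2 | 3
5 | 7
7 | 7
9 | 1
Witness: (2, 3) appears 0× in E1 but 1× in E2.

no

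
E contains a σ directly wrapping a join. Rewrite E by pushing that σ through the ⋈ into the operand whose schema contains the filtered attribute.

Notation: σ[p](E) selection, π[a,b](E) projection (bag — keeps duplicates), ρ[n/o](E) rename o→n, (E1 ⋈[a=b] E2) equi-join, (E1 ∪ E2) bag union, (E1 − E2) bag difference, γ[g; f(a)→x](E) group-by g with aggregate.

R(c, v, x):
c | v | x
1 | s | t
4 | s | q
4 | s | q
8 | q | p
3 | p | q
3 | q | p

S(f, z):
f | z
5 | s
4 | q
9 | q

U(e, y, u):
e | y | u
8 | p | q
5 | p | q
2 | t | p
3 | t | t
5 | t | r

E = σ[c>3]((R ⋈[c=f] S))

σ filters on c, owned by the left side.
E' = (σ[c>3](R) ⋈[c=f] S)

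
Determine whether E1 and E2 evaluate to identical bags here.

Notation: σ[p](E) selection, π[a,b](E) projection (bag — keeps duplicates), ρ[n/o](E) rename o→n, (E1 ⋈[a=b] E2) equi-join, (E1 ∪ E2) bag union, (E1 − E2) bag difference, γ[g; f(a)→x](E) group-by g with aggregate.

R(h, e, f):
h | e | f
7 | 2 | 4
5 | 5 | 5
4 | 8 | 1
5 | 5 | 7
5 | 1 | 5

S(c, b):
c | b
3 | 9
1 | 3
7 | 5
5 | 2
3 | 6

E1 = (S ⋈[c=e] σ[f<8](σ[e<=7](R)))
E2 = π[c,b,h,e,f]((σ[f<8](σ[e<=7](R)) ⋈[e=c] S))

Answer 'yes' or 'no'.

E1 stepwise |·|:
  S → 5
  R → 5
  σ[e<=7](R) → 4
  σ[f<8](σ[e<=7](R)) → 4
  (S ⋈[c=e] σ[f<8](σ[e<=7](R))) → 3
E2 stepwise |·|:
  R → 5
  σ[e<=7](R) → 4
  σ[f<8](σ[e<=7](R)) → 4
  S → 5
  (σ[f<8](σ[e<=7](R)) ⋈[e=c] S) → 3
  π[c,b,h,e,f]((σ[f<8](σ[e<=7](R)) ⋈[e=c] S)) → 3

E1 and E2 produce the same multiset:
c | b | h | e | f
1 | 3 | 5 | 1 | 5
5 | 2 | 5 | 5 | 5
5 | 2 | 5 | 5 | 7

yes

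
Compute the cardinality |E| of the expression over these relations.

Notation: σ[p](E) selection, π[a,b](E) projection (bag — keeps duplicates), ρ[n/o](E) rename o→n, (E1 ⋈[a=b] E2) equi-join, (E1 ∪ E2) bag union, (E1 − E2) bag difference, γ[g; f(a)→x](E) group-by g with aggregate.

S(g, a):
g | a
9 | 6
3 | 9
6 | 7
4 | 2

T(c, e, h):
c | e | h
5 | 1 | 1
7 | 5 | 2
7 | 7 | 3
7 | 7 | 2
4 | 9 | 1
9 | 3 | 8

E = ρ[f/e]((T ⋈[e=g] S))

Row counts bottom-up:
  T → 6
  S → 4
  (T ⋈[e=g] S) → 2
  ρ[f/e]((T ⋈[e=g] S)) → 2

|E| = 2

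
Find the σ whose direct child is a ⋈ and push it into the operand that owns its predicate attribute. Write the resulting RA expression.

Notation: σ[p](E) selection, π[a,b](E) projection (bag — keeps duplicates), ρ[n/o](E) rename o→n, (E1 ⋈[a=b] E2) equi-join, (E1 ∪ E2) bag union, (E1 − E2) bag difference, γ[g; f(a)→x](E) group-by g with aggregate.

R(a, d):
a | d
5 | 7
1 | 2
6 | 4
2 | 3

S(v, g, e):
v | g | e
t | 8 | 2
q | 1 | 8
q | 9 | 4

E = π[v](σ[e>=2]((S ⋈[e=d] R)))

σ filters on e, owned by the left side.
E' = π[v]((σ[e>=2](S) ⋈[e=d] R))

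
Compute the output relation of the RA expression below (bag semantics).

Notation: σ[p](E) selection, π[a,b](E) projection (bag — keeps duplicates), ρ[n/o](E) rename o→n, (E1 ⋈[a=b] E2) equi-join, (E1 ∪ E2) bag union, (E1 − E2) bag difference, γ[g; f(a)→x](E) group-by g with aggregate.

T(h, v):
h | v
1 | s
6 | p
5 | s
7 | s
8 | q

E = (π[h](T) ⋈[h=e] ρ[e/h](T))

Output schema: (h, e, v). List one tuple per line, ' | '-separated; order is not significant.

Row counts bottom-up:
  T → 5
  π[h](T) → 5
  T → 5
  ρ[e/h](T) → 5
  (π[h](T) ⋈[h=e] ρ[e/h](T)) → 5

== RESULT ==
h | e | v
1 | 1 | s
5 | 5 | s
6 | 6 | p
7 | 7 | s
8 | 8 | q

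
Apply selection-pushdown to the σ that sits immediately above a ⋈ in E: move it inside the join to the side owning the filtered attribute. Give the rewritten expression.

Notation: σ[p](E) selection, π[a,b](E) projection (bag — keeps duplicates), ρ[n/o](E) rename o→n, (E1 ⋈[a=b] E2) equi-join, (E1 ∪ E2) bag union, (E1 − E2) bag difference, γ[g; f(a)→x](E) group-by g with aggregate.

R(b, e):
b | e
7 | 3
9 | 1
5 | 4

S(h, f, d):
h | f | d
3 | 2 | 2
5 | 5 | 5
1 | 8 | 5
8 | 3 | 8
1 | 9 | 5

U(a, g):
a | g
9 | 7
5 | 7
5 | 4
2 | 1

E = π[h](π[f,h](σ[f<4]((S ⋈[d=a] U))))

σ filters on f, owned by the left side.
E' = π[h](π[f,h]((σ[f<4](S) ⋈[d=a] U)))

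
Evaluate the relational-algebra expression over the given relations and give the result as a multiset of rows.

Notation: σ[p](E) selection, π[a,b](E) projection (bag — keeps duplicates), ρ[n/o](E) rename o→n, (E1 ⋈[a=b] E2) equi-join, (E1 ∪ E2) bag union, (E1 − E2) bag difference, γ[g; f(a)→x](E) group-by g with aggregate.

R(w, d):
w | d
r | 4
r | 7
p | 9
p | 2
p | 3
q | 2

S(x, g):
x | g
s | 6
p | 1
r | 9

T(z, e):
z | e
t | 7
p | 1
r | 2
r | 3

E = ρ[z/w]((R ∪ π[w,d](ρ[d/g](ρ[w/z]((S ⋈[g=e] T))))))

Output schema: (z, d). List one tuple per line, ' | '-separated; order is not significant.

Per-node cardinality:
  R → 6
  S → 3
  T → 4
  (S ⋈[g=e] T) → 1
  ρ[w/z]((S ⋈[g=e] T)) → 1
  ρ[d/g](ρ[w/z]((S ⋈[g=e] T))) → 1
  π[w,d](ρ[d/g](ρ[w/z]((S ⋈[g=e] T)))) → 1
  (R ∪ π[w,d](ρ[d/g](ρ[w/z]((S ⋈[g=e] T))))) → 7
  ρ[z/w]((R ∪ π[w,d](ρ[d/g](ρ[w/z]((S ⋈[g=e] T)))))) → 7

== RESULT ==
z | d
p | 1
p | 2
p | 3
p | 9
q | 2
r | 4
r | 7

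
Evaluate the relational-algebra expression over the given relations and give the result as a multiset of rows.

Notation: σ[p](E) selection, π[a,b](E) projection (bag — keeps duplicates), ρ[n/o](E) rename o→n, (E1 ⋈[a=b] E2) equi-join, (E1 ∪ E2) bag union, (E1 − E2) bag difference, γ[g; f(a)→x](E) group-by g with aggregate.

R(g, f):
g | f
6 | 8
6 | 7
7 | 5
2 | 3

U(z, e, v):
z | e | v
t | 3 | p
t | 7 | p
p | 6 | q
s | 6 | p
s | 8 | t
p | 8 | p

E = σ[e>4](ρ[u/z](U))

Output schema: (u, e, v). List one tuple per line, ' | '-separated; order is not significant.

Stepwise |·|:
  U → 6
  ρ[u/z](U) → 6
  σ[e>4](ρ[u/z](U)) → 5

== RESULT ==
u | e | v
p | 6 | q
p | 8 | p
s | 6 | p
s | 8 | t
t | 7 | p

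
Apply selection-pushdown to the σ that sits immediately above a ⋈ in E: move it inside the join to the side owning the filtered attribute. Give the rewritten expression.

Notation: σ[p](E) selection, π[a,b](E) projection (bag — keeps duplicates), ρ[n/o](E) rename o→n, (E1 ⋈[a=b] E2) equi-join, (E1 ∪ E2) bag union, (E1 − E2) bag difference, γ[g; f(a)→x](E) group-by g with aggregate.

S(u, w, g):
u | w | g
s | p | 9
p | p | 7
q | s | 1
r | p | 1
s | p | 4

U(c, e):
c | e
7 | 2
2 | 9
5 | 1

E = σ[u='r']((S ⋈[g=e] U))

σ filters on u, owned by the left side.
E' = (σ[u='r'](S) ⋈[g=e] U)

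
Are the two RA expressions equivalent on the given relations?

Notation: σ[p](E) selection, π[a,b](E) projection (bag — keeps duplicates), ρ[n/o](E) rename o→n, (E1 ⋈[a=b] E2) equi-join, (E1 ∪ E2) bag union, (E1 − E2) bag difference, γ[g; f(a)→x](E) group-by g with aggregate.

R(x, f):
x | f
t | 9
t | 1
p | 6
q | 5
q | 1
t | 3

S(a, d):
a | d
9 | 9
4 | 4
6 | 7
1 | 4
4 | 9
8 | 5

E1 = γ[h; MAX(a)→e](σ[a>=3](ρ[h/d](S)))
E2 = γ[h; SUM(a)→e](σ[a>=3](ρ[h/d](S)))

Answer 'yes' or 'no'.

E1 stepwise |·|:
  S → 6
  ρ[h/d](S) → 6
  σ[a>=3](ρ[h/d](S)) → 5
  γ[h; MAX(a)→e](σ[a>=3](ρ[h/d](S))) → 4
E2 stepwise |·|:
  S → 6
  ρ[h/d](S) → 6
  σ[a>=3](ρ[h/d](S)) → 5
  γ[h; SUM(a)→e](σ[a>=3](ρ[h/d](S))) → 4

E1 result:
h | e
4 | 4
5 | 8
7 | 6
9 | 9
E2 result:
h | e
4 | 4
5 | 8
7 | 6
9 | 13
Witness: (9, 13) appears 0× in E1 but 1× in E2.

no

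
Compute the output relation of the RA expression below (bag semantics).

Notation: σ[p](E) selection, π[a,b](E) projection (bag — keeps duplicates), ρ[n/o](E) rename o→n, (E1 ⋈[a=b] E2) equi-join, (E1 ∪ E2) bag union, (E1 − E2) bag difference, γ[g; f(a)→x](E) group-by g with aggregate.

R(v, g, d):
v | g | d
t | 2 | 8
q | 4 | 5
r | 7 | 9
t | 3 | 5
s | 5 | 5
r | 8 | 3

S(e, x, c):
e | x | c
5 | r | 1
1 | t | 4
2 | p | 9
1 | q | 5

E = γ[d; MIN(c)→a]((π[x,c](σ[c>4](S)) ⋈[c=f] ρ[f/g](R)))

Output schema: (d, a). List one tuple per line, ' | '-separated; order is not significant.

Stepwise |·|:
  S → 4
  σ[c>4](S) → 2
  π[x,c](σ[c>4](S)) → 2
  R → 6
  ρ[f/g](R) → 6
  (π[x,c](σ[c>4](S)) ⋈[c=f] ρ[f/g](R)) → 1
  γ[d; MIN(c)→a]((π[x,c](σ[c>4](S)) ⋈[c=f] ρ[f/g](R))) → 1

== RESULT ==
d | a
5 | 5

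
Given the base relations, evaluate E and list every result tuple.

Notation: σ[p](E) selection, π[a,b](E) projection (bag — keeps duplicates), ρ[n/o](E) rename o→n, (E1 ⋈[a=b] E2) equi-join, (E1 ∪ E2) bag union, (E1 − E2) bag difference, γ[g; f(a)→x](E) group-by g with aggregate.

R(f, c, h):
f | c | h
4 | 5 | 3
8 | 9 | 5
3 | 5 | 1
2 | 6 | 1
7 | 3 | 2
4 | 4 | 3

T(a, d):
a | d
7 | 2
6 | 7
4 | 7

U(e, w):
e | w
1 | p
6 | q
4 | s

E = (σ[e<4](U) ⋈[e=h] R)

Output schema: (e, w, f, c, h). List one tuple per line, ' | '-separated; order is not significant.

Stepwise |·|:
  U → 3
  σ[e<4](U) → 1
  R → 6
  (σ[e<4](U) ⋈[e=h] R) → 2

== RESULT ==
e | w | f | c | h
1 | p | 2 | 6 | 1
1 | p | 3 | 5 | 1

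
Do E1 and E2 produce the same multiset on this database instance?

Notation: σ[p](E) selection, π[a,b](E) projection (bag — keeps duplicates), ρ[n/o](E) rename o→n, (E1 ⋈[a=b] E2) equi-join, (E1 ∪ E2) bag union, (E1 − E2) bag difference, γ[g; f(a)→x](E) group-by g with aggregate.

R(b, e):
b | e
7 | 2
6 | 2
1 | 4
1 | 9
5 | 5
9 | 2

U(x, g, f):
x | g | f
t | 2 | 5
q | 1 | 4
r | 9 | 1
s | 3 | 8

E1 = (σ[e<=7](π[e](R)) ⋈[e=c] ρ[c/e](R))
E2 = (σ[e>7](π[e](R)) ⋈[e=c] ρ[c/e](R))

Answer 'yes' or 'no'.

E1 subexpression sizes:
  R → 6
  π[e](R) → 6
  σ[e<=7](π[e](R)) → 5
  R → 6
  ρ[c/e](R) → 6
  (σ[e<=7](π[e](R)) ⋈[e=c] ρ[c/e](R)) → 11
E2 subexpression sizes:
  R → 6
  π[e](R) → 6
  σ[e>7](π[e](R)) → 1
  R → 6
  ρ[c/e](R) → 6
  (σ[e>7](π[e](R)) ⋈[e=c] ρ[c/e](R)) → 1

E1 result:
e | b | c
2 | 6 | 2
2 | 6 | 2
2 | 6 | 2
2 | 7 | 2
2 | 7 | 2
2 | 7 | 2
2 | 9 | 2
2 | 9 | 2
2 | 9 | 2
4 | 1 | 4
5 | 5 | 5
E2 result:
e | b | c
9 | 1 | 9
Witness: (2, 6, 2) appears 3× in E1 but 0× in E2.

no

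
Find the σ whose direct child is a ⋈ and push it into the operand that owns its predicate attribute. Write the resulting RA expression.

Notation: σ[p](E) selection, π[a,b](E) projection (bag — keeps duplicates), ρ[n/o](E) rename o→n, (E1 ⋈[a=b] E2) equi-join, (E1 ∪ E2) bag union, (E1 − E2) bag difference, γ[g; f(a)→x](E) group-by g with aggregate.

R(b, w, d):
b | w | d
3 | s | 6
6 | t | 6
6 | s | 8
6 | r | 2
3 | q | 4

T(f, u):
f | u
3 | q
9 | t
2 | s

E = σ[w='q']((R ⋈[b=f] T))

σ filters on w, owned by the left side.
E' = (σ[w='q'](R) ⋈[b=f] T)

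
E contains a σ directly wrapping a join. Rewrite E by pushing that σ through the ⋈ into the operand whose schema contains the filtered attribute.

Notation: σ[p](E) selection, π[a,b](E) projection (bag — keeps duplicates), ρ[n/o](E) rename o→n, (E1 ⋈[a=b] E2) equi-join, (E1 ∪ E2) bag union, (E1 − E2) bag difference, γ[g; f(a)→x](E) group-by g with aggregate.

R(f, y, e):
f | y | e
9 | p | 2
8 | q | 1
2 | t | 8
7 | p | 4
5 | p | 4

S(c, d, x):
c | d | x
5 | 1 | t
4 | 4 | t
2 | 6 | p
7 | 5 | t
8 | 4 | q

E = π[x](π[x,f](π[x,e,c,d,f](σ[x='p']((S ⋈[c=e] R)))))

σ filters on x, owned by the left side.
E' = π[x](π[x,f](π[x,e,c,d,f]((σ[x='p'](S) ⋈[c=e] R))))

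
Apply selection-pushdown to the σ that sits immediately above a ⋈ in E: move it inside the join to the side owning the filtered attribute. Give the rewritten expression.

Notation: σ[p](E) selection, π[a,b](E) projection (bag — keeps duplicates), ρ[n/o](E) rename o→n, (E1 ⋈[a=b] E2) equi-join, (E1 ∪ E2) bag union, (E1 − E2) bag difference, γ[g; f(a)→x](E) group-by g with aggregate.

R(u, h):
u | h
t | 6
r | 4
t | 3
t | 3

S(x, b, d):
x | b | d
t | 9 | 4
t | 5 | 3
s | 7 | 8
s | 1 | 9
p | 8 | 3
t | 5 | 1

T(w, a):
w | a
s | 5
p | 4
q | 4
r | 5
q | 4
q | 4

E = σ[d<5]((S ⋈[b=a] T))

σ filters on d, owned by the left side.
E' = (σ[d<5](S) ⋈[b=a] T)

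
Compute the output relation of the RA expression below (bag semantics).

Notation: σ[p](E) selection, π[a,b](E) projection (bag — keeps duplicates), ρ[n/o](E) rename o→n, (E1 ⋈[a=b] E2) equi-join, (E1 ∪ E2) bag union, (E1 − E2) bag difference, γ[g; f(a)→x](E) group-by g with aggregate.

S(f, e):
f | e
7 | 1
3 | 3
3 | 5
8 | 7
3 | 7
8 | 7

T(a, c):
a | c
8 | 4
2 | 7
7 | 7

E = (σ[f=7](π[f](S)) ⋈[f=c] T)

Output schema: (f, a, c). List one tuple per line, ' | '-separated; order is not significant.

Subexpression sizes:
  S → 6
  π[f](S) → 6
  σ[f=7](π[f](S)) → 1
  T → 3
  (σ[f=7](π[f](S)) ⋈[f=c] T) → 2

== RESULT ==
f | a | c
7 | 2 | 7
7 | 7 | 7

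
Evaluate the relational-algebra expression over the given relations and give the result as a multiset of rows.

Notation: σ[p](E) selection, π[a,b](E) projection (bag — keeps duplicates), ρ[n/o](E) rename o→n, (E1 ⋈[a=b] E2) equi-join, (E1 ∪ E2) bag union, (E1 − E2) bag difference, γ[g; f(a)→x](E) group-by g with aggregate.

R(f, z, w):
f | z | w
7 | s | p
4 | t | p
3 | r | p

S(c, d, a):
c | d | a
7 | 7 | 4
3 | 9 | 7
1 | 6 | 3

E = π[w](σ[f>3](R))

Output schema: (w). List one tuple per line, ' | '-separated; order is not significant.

Subexpression sizes:
  R → 3
  σ[f>3](R) → 2
  π[w](σ[f>3](R)) → 2

== RESULT ==
w
p
p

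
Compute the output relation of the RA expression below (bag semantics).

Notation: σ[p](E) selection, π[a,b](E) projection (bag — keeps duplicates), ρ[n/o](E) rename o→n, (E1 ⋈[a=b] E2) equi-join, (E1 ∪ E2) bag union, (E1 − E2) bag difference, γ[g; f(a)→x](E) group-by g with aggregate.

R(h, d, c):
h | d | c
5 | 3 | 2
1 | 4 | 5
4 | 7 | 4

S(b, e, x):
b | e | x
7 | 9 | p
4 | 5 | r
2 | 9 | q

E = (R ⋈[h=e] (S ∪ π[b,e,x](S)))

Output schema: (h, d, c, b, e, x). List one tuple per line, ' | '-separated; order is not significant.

Subexpression sizes:
  R → 3
  S → 3
  S → 3
  π[b,e,x](S) → 3
  (S ∪ π[b,e,x](S)) → 6
  (R ⋈[h=e] (S ∪ π[b,e,x](S))) → 2

== RESULT ==
h | d | c | b | e | x
5 | 3 | 2 | 4 | 5 | r
5 | 3 | 2 | 4 | 5 | r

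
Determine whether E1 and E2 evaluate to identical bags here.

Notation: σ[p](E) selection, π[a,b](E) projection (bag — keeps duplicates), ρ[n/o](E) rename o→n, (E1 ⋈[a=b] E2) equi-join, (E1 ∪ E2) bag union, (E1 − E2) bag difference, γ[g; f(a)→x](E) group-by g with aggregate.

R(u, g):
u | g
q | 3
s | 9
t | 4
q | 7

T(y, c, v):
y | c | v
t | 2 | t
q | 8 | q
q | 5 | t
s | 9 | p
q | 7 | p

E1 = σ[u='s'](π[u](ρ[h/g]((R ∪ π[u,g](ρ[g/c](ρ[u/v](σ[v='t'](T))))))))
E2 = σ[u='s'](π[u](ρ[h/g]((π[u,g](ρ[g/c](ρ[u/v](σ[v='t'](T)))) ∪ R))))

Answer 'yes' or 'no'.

E1 stepwise |·|:
  R → 4
  T → 5
  σ[v='t'](T) → 2
  ρ[u/v](σ[v='t'](T)) → 2
  ρ[g/c](ρ[u/v](σ[v='t'](T))) → 2
  π[u,g](ρ[g/c](ρ[u/v](σ[v='t'](T)))) → 2
  (R ∪ π[u,g](ρ[g/c](ρ[u/v](σ[v='t'](T))))) → 6
  ρ[h/g]((R ∪ π[u,g](ρ[g/c](ρ[u/v](σ[v='t'](T)))))) → 6
  π[u](ρ[h/g]((R ∪ π[u,g](ρ[g/c](ρ[u/v](σ[v='t'](T))))))) → 6
  σ[u='s'](π[u](ρ[h/g]((R ∪ π[u,g](ρ[g/c](ρ[u/v](σ[v='t'](T)))))))) → 1
E2 stepwise |·|:
  T → 5
  σ[v='t'](T) → 2
  ρ[u/v](σ[v='t'](T)) → 2
  ρ[g/c](ρ[u/v](σ[v='t'](T))) → 2
  π[u,g](ρ[g/c](ρ[u/v](σ[v='t'](T)))) → 2
  R → 4
  (π[u,g](ρ[g/c](ρ[u/v](σ[v='t'](T)))) ∪ R) → 6
  ρ[h/g]((π[u,g](ρ[g/c](ρ[u/v](σ[v='t'](T)))) ∪ R)) → 6
  π[u](ρ[h/g]((π[u,g](ρ[g/c](ρ[u/v](σ[v='t'](T)))) ∪ R))) → 6
  σ[u='s'](π[u](ρ[h/g]((π[u,g](ρ[g/c](ρ[u/v](σ[v='t'](T)))) ∪ R)))) → 1

E1 and E2 produce the same multiset:
u
s

yes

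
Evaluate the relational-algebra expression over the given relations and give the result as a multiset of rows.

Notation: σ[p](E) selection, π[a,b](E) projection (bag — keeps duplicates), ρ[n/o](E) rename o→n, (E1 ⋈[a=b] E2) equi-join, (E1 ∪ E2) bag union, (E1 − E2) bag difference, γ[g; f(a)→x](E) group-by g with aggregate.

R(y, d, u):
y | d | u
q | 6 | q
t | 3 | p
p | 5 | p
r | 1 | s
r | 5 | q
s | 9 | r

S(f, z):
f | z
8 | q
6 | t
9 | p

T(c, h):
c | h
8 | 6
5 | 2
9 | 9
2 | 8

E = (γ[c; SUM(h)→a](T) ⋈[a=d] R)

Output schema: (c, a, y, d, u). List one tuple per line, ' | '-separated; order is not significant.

Per-node cardinality:
  T → 4
  γ[c; SUM(h)→a](T) → 4
  R → 6
  (γ[c; SUM(h)→a](T) ⋈[a=d] R) → 2

== RESULT ==
c | a | y | d | u
8 | 6 | q | 6 | q
9 | 9 | s | 9 | r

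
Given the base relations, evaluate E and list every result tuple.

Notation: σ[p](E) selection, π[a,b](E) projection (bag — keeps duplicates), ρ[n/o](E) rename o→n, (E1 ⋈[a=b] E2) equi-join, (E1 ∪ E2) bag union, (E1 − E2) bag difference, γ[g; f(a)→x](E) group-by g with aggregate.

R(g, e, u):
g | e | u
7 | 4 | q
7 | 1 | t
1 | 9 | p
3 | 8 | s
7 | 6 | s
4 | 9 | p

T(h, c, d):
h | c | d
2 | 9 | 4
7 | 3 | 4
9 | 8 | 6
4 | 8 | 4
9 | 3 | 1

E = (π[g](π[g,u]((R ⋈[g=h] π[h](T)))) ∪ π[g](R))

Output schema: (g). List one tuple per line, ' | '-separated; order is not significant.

Subexpression sizes:
  R → 6
  T → 5
  π[h](T) → 5
  (R ⋈[g=h] π[h](T)) → 4
  π[g,u]((R ⋈[g=h] π[h](T))) → 4
  π[g](π[g,u]((R ⋈[g=h] π[h](T)))) → 4
  R → 6
  π[g](R) → 6
  (π[g](π[g,u]((R ⋈[g=h] π[h](T)))) ∪ π[g](R)) → 10

== RESULT ==
g
1
3
4
4
7
7
7
7
7
7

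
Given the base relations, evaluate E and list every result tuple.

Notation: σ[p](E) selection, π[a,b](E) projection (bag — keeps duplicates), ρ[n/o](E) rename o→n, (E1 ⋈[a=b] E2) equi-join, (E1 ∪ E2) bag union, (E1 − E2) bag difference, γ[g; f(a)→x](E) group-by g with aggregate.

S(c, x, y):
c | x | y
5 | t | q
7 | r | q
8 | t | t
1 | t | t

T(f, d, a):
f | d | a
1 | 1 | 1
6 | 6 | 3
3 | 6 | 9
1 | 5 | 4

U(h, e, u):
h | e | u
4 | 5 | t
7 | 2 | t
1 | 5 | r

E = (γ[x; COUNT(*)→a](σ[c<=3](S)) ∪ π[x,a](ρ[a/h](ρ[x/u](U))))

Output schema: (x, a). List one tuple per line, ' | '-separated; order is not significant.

Per-node cardinality:
  S → 4
  σ[c<=3](S) → 1
  γ[x; COUNT(*)→a](σ[c<=3](S)) → 1
  U → 3
  ρ[x/u](U) → 3
  ρ[a/h](ρ[x/u](U)) → 3
  π[x,a](ρ[a/h](ρ[x/u](U))) → 3
  (γ[x; COUNT(*)→a](σ[c<=3](S)) ∪ π[x,a](ρ[a/h](ρ[x/u](U)))) → 4

== RESULT ==
x | a
r | 1
t | 1
t | 4
t | 7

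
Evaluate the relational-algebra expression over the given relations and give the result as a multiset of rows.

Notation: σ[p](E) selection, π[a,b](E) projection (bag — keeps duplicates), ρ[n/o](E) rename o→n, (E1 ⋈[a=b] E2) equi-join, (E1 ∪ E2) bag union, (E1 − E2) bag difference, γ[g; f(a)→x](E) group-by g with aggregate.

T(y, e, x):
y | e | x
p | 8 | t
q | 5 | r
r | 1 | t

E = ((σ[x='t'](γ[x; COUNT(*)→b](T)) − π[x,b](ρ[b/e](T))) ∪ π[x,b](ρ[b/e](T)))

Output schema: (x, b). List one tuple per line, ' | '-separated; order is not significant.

Subexpression sizes:
  T → 3
  γ[x; COUNT(*)→b](T) → 2
  σ[x='t'](γ[x; COUNT(*)→b](T)) → 1
  T → 3
  ρ[b/e](T) → 3
  π[x,b](ρ[b/e](T)) → 3
  (σ[x='t'](γ[x; COUNT(*)→b](T)) − π[x,b](ρ[b/e](T))) → 1
  T → 3
  ρ[b/e](T) → 3
  π[x,b](ρ[b/e](T)) → 3
  ((σ[x='t'](γ[x; COUNT(*)→b](T)) − π[x,b](ρ[b/e](T))) ∪ π[x,b](ρ[b/e](T))) → 4

== RESULT ==
x | b
r | 5
t | 1
t | 2
t | 8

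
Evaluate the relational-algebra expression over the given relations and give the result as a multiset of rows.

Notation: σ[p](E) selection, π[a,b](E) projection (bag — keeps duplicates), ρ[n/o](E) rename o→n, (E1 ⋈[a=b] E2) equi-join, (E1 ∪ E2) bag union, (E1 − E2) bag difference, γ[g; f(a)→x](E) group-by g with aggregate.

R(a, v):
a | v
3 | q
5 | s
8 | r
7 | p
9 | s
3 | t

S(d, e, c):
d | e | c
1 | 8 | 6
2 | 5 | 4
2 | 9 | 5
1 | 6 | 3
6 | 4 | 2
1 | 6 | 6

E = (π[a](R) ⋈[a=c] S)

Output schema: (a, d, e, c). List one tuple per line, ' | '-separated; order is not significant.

Row counts bottom-up:
  R → 6
  π[a](R) → 6
  S → 6
  (π[a](R) ⋈[a=c] S) → 3

== RESULT ==
a | d | e | c
3 | 1 | 6 | 3
3 | 1 | 6 | 3
5 | 2 | 9 | 5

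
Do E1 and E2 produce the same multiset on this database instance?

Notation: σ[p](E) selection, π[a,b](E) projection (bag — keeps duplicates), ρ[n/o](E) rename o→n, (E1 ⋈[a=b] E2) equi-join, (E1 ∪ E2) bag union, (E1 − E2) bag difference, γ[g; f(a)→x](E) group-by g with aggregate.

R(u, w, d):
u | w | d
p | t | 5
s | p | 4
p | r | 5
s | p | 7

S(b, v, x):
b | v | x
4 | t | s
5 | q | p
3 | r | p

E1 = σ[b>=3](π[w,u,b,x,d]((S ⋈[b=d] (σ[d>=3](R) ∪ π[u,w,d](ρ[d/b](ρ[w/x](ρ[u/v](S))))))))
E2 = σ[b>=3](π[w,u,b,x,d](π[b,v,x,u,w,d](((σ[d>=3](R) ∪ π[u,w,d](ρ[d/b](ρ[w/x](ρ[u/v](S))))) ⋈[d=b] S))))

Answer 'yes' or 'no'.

E1 per-node cardinality:
  S → 3
  R → 4
  σ[d>=3](R) → 4
  S → 3
  ρ[u/v](S) → 3
  ρ[w/x](ρ[u/v](S)) → 3
  ρ[d/b](ρ[w/x](ρ[u/v](S))) → 3
  π[u,w,d](ρ[d/b](ρ[w/x](ρ[u/v](S)))) → 3
  (σ[d>=3](R) ∪ π[u,w,d](ρ[d/b](ρ[w/x](ρ[u/v](S))))) → 7
  (S ⋈[b=d] (σ[d>=3](R) ∪ π[u,w,d](ρ[d/b](ρ[w/x](ρ[u/v](S)))))) → 6
  π[w,u,b,x,d]((S ⋈[b=d] (σ[d>=3](R) ∪ π[u,w,d](ρ[d/b](ρ[w/x](ρ[u/v](S))))))) → 6
  σ[b>=3](π[w,u,b,x,d]((S ⋈[b=d] (σ[d>=3](R) ∪ π[u,w,d](ρ[d/b](ρ[w/x](ρ[u/v](S)))))))) → 6
E2 per-node cardinality:
  R → 4
  σ[d>=3](R) → 4
  S → 3
  ρ[u/v](S) → 3
  ρ[w/x](ρ[u/v](S)) → 3
  ρ[d/b](ρ[w/x](ρ[u/v](S))) → 3
  π[u,w,d](ρ[d/b](ρ[w/x](ρ[u/v](S)))) → 3
  (σ[d>=3](R) ∪ π[u,w,d](ρ[d/b](ρ[w/x](ρ[u/v](S))))) → 7
  S → 3
  ((σ[d>=3](R) ∪ π[u,w,d](ρ[d/b](ρ[w/x](ρ[u/v](S))))) ⋈[d=b] S) → 6
  π[b,v,x,u,w,d](((σ[d>=3](R) ∪ π[u,w,d](ρ[d/b](ρ[w/x](ρ[u/v](S))))) ⋈[d=b] S)) → 6
  π[w,u,b,x,d](π[b,v,x,u,w,d](((σ[d>=3](R) ∪ π[u,w,d](ρ[d/b](ρ[w/x](ρ[u/v](S))))) ⋈[d=b] S))) → 6
  σ[b>=3](π[w,u,b,x,d](π[b,v,x,u,w,d](((σ[d>=3](R) ∪ π[u,w,d](ρ[d/b](ρ[w/x](ρ[u/v](S))))) ⋈[d=b] S)))) → 6

E1 and E2 produce the same multiset:
w | u | b | x | d
p | q | 5 | p | 5
p | r | 3 | p | 3
p | s | 4 | s | 4
r | p | 5 | p | 5
s | t | 4 | s | 4
t | p | 5 | p | 5

yes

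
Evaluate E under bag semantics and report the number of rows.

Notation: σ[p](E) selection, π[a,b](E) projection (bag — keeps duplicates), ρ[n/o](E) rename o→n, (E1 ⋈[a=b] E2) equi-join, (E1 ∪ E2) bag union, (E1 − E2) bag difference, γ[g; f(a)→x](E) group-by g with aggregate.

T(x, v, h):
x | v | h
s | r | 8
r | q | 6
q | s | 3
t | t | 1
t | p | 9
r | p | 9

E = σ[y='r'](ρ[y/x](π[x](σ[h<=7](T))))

Per-node cardinality:
  T → 6
  σ[h<=7](T) → 3
  π[x](σ[h<=7](T)) → 3
  ρ[y/x](π[x](σ[h<=7](T))) → 3
  σ[y='r'](ρ[y/x](π[x](σ[h<=7](T)))) → 1

|E| = 1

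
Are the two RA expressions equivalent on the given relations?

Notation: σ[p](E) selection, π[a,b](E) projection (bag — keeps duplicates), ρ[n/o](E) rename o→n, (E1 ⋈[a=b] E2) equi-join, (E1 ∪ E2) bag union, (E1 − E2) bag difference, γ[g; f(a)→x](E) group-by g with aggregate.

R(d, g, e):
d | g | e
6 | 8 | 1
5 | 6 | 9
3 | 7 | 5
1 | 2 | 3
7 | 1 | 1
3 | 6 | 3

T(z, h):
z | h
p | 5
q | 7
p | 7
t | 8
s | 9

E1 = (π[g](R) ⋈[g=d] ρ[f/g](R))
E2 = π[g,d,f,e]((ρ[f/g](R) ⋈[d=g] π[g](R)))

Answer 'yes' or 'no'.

E1 per-node cardinality:
  R → 6
  π[g](R) → 6
  R → 6
  ρ[f/g](R) → 6
  (π[g](R) ⋈[g=d] ρ[f/g](R)) → 4
E2 per-node cardinality:
  R → 6
  ρ[f/g](R) → 6
  R → 6
  π[g](R) → 6
  (ρ[f/g](R) ⋈[d=g] π[g](R)) → 4
  π[g,d,f,e]((ρ[f/g](R) ⋈[d=g] π[g](R))) → 4

E1 and E2 produce the same multiset:
g | d | f | e
1 | 1 | 2 | 3
6 | 6 | 8 | 1
6 | 6 | 8 | 1
7 | 7 | 1 | 1

yes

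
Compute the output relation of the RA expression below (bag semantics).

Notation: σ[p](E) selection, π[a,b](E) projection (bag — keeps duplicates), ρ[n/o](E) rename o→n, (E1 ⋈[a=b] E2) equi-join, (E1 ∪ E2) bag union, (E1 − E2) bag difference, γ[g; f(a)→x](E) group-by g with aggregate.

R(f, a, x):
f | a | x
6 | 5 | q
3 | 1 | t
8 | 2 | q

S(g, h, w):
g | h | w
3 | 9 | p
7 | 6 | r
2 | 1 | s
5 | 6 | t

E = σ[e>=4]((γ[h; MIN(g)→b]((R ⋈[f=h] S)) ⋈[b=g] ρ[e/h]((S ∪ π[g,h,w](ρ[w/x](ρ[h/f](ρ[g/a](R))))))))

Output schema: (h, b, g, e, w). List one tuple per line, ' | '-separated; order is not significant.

Stepwise |·|:
  R → 3
  S → 4
  (R ⋈[f=h] S) → 2
  γ[h; MIN(g)→b]((R ⋈[f=h] S)) → 1
  S → 4
  R → 3
  ρ[g/a](R) → 3
  ρ[h/f](ρ[g/a](R)) → 3
  ρ[w/x](ρ[h/f](ρ[g/a](R))) → 3
  π[g,h,w](ρ[w/x](ρ[h/f](ρ[g/a](R)))) → 3
  (S ∪ π[g,h,w](ρ[w/x](ρ[h/f](ρ[g/a](R))))) → 7
  ρ[e/h]((S ∪ π[g,h,w](ρ[w/x](ρ[h/f](ρ[g/a](R)))))) → 7
  (γ[h; MIN(g)→b]((R ⋈[f=h] S)) ⋈[b=g] ρ[e/h]((S ∪ π[g,h,w](ρ[w/x](ρ[h/f](ρ[g/a](R))))))) → 2
  σ[e>=4]((γ[h; MIN(g)→b]((R ⋈[f=h] S)) ⋈[b=g] ρ[e/h]((S ∪ π[g,h,w](ρ[w/x](ρ[h/f](ρ[g/a](R)))))))) → 2

== RESULT ==
h | b | g | e | w
6 | 5 | 5 | 6 | q
6 | 5 | 5 | 6 | t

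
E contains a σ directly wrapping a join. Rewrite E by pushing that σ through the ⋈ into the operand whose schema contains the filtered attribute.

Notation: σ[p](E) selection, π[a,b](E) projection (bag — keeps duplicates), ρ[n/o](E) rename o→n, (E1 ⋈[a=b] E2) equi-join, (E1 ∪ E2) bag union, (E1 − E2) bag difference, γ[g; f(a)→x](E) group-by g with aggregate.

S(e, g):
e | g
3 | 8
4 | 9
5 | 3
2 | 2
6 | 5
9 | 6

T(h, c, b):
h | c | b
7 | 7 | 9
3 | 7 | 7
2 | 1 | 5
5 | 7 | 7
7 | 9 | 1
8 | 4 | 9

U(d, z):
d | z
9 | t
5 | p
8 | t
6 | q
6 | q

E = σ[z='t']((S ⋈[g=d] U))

σ filters on z, owned by the right side.
E' = (S ⋈[g=d] σ[z='t'](U))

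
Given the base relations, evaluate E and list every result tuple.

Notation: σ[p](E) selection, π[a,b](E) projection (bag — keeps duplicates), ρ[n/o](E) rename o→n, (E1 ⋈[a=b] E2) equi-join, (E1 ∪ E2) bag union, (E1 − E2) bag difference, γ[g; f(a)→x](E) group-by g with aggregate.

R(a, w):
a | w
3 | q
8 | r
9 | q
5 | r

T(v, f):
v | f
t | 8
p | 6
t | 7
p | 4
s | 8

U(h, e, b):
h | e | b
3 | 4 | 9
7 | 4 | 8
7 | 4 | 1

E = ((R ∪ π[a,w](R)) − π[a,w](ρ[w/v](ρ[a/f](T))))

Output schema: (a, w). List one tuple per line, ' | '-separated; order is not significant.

Per-node cardinality:
  R → 4
  R → 4
  π[a,w](R) → 4
  (R ∪ π[a,w](R)) → 8
  T → 5
  ρ[a/f](T) → 5
  ρ[w/v](ρ[a/f](T)) → 5
  π[a,w](ρ[w/v](ρ[a/f](T))) → 5
  ((R ∪ π[a,w](R)) − π[a,w](ρ[w/v](ρ[a/f](T)))) → 8

== RESULT ==
a | w
3 | q
3 | q
5 | r
5 | r
8 | r
8 | r
9 | q
9 | q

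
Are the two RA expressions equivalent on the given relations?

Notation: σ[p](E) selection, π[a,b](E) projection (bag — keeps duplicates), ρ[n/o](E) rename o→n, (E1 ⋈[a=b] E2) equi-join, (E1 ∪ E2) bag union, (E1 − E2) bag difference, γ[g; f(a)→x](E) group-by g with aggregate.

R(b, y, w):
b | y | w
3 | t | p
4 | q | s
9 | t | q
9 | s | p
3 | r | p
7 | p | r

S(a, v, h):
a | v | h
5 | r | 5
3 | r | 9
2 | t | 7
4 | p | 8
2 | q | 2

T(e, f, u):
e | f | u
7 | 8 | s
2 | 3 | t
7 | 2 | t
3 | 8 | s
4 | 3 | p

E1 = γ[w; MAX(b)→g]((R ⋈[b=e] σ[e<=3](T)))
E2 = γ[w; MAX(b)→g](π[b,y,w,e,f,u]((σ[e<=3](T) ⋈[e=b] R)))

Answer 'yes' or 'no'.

E1 per-node cardinality:
  R → 6
  T → 5
  σ[e<=3](T) → 2
  (R ⋈[b=e] σ[e<=3](T)) → 2
  γ[w; MAX(b)→g]((R ⋈[b=e] σ[e<=3](T))) → 1
E2 per-node cardinality:
  T → 5
  σ[e<=3](T) → 2
  R → 6
  (σ[e<=3](T) ⋈[e=b] R) → 2
  π[b,y,w,e,f,u]((σ[e<=3](T) ⋈[e=b] R)) → 2
  γ[w; MAX(b)→g](π[b,y,w,e,f,u]((σ[e<=3](T) ⋈[e=b] R))) → 1

E1 and E2 produce the same multiset:
w | g
p | 3

yes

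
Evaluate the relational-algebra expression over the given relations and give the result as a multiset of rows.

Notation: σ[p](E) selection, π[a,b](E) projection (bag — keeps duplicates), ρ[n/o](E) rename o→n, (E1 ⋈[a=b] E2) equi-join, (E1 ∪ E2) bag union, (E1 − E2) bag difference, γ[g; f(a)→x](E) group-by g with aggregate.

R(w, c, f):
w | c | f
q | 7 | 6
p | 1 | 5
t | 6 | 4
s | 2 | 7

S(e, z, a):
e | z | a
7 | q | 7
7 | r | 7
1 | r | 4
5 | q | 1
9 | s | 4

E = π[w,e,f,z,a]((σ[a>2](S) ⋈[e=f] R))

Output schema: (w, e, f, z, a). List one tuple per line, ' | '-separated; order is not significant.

Per-node cardinality:
  S → 5
  σ[a>2](S) → 4
  R → 4
  (σ[a>2](S) ⋈[e=f] R) → 2
  π[w,e,f,z,a]((σ[a>2](S) ⋈[e=f] R)) → 2

== RESULT ==
w | e | f | z | a
s | 7 | 7 | q | 7
s | 7 | 7 | r | 7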